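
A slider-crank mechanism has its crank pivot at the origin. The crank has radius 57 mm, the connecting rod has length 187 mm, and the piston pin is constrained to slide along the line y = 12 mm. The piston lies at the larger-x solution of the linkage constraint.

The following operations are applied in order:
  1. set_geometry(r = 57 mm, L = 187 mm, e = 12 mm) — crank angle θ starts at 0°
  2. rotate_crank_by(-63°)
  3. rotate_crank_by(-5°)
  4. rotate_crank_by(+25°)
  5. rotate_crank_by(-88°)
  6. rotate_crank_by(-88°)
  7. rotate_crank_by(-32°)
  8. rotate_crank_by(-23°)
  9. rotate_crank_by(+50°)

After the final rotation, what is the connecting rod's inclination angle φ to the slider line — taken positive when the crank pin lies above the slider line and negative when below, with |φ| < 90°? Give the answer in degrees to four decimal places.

set_geometry: r = 57 mm, L = 187 mm, e = 12 mm; θ ← 0°
rotate_crank_by(-63°): θ ← 0° -63° = -63°
rotate_crank_by(-5°): θ ← -63° -5° = -68°
rotate_crank_by(+25°): θ ← -68° +25° = -43°
rotate_crank_by(-88°): θ ← -43° -88° = -131°
rotate_crank_by(-88°): θ ← -131° -88° = -219°
rotate_crank_by(-32°): θ ← -219° -32° = -251°
rotate_crank_by(-23°): θ ← -251° -23° = -274°
rotate_crank_by(+50°): θ ← -274° +50° = -224°
crank pin P = (r cos θ, r sin θ) = (-41.002369, 39.595527)
h = r sin θ − e = 39.595527 − 12 = 27.595527
sin φ = h / L = 27.595527 / 187 = 0.14756966
φ = arcsin(0.14756966) = 8.486111°

8.4861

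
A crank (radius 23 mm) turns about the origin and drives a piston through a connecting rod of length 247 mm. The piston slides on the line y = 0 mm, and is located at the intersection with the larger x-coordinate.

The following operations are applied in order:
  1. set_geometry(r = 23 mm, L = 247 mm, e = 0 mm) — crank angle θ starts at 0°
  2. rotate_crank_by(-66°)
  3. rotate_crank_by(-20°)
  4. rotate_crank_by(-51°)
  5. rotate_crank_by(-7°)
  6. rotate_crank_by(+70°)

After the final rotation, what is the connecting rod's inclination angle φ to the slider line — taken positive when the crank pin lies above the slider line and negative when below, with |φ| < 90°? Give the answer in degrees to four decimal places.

-5.1354

set_geometry: r = 23 mm, L = 247 mm, e = 0 mm; θ ← 0°
rotate_crank_by(-66°): θ ← 0° -66° = -66°
rotate_crank_by(-20°): θ ← -66° -20° = -86°
rotate_crank_by(-51°): θ ← -86° -51° = -137°
rotate_crank_by(-7°): θ ← -137° -7° = -144°
rotate_crank_by(+70°): θ ← -144° +70° = -74°
crank pin P = (r cos θ, r sin θ) = (6.339659, -22.109019)
h = r sin θ − e = -22.109019 − 0 = -22.109019
sin φ = h / L = -22.109019 / 247 = -0.08951020
φ = arcsin(-0.08951020) = -5.135430°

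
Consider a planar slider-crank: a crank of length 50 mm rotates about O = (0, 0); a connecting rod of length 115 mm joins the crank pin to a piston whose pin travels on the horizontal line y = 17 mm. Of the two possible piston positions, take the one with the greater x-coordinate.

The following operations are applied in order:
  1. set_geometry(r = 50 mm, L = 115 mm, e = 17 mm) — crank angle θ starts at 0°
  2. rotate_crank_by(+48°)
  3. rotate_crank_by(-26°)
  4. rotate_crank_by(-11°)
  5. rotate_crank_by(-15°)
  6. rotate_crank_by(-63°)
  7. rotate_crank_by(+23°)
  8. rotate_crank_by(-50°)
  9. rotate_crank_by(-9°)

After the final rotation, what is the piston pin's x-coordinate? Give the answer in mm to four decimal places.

83.1245

set_geometry: r = 50 mm, L = 115 mm, e = 17 mm; θ ← 0°
rotate_crank_by(+48°): θ ← 0° +48° = 48°
rotate_crank_by(-26°): θ ← 48° -26° = 22°
rotate_crank_by(-11°): θ ← 22° -11° = 11°
rotate_crank_by(-15°): θ ← 11° -15° = -4°
rotate_crank_by(-63°): θ ← -4° -63° = -67°
rotate_crank_by(+23°): θ ← -67° +23° = -44°
rotate_crank_by(-50°): θ ← -44° -50° = -94°
rotate_crank_by(-9°): θ ← -94° -9° = -103°
crank pin P = (r cos θ, r sin θ) = (-11.247553, -48.718503)
h = r sin θ − e = -48.718503 − 17 = -65.718503
x = r cos θ + √(L² − h²) = -11.247553 + √(13225.0 − 4318.9217) = -11.247553 + 94.372021 = 83.124468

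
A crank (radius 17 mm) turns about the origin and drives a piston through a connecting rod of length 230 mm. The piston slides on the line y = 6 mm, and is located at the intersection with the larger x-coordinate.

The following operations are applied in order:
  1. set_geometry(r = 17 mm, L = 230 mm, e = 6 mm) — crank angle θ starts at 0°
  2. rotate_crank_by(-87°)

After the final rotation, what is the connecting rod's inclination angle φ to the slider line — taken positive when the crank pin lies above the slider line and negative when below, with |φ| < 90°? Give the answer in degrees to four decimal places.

set_geometry: r = 17 mm, L = 230 mm, e = 6 mm; θ ← 0°
rotate_crank_by(-87°): θ ← 0° -87° = -87°
crank pin P = (r cos θ, r sin θ) = (0.889711, -16.976702)
h = r sin θ − e = -16.976702 − 6 = -22.976702
sin φ = h / L = -22.976702 / 230 = -0.09989870
φ = arcsin(-0.09989870) = -5.733337°

-5.7333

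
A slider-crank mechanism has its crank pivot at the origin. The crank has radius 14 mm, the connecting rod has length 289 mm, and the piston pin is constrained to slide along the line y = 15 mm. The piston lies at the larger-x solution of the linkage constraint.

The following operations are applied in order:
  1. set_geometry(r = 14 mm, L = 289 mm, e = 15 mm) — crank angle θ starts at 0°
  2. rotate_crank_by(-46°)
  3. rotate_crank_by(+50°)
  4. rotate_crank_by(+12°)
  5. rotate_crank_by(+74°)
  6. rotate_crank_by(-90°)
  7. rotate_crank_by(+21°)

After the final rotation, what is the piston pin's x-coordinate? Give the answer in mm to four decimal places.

set_geometry: r = 14 mm, L = 289 mm, e = 15 mm; θ ← 0°
rotate_crank_by(-46°): θ ← 0° -46° = -46°
rotate_crank_by(+50°): θ ← -46° +50° = 4°
rotate_crank_by(+12°): θ ← 4° +12° = 16°
rotate_crank_by(+74°): θ ← 16° +74° = 90°
rotate_crank_by(-90°): θ ← 90° -90° = 0°
rotate_crank_by(+21°): θ ← 0° +21° = 21°
crank pin P = (r cos θ, r sin θ) = (13.070126, 5.017151)
h = r sin θ − e = 5.017151 − 15 = -9.982849
x = r cos θ + √(L² − h²) = 13.070126 + √(83521.0 − 99.6573) = 13.070126 + 288.827531 = 301.897657

301.8977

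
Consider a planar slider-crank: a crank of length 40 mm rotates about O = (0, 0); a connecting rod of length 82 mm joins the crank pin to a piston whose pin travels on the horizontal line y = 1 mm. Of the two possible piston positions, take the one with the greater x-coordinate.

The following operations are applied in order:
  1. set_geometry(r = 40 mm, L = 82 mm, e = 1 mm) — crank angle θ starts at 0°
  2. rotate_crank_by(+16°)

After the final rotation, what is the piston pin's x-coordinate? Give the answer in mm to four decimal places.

set_geometry: r = 40 mm, L = 82 mm, e = 1 mm; θ ← 0°
rotate_crank_by(+16°): θ ← 0° +16° = 16°
crank pin P = (r cos θ, r sin θ) = (38.450468, 11.025494)
h = r sin θ − e = 11.025494 − 1 = 10.025494
x = r cos θ + √(L² − h²) = 38.450468 + √(6724.0 − 100.5105) = 38.450468 + 81.384823 = 119.835291

119.8353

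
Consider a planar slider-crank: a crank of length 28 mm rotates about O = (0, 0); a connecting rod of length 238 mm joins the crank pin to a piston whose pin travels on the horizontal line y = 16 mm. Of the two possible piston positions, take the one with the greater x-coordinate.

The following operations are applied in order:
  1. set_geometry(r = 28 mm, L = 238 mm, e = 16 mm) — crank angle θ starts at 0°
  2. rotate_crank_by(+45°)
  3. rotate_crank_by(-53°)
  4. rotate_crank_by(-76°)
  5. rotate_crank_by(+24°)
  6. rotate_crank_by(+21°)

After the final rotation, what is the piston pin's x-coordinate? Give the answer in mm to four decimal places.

257.3734

set_geometry: r = 28 mm, L = 238 mm, e = 16 mm; θ ← 0°
rotate_crank_by(+45°): θ ← 0° +45° = 45°
rotate_crank_by(-53°): θ ← 45° -53° = -8°
rotate_crank_by(-76°): θ ← -8° -76° = -84°
rotate_crank_by(+24°): θ ← -84° +24° = -60°
rotate_crank_by(+21°): θ ← -60° +21° = -39°
crank pin P = (r cos θ, r sin θ) = (21.760087, -17.620971)
h = r sin θ − e = -17.620971 − 16 = -33.620971
x = r cos θ + √(L² − h²) = 21.760087 + √(56644.0 − 1130.3697) = 21.760087 + 235.613307 = 257.373394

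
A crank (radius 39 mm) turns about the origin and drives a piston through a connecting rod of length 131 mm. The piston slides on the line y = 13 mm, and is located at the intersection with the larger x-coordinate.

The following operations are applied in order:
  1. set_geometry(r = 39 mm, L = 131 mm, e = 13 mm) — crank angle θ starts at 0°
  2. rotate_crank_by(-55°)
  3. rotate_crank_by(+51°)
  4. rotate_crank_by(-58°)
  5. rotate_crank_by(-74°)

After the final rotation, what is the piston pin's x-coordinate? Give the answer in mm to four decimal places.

set_geometry: r = 39 mm, L = 131 mm, e = 13 mm; θ ← 0°
rotate_crank_by(-55°): θ ← 0° -55° = -55°
rotate_crank_by(+51°): θ ← -55° +51° = -4°
rotate_crank_by(-58°): θ ← -4° -58° = -62°
rotate_crank_by(-74°): θ ← -62° -74° = -136°
crank pin P = (r cos θ, r sin θ) = (-28.054252, -27.091676)
h = r sin θ − e = -27.091676 − 13 = -40.091676
x = r cos θ + √(L² − h²) = -28.054252 + √(17161.0 − 1607.3425) = -28.054252 + 124.714303 = 96.660051

96.6601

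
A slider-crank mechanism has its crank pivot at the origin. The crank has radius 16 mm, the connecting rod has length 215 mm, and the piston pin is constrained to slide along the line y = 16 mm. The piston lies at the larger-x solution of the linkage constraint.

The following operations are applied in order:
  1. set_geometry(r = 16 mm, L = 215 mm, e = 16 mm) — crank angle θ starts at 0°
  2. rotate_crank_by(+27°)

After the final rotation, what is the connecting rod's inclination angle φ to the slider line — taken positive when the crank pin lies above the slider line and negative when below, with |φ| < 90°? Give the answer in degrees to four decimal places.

set_geometry: r = 16 mm, L = 215 mm, e = 16 mm; θ ← 0°
rotate_crank_by(+27°): θ ← 0° +27° = 27°
crank pin P = (r cos θ, r sin θ) = (14.256104, 7.263848)
h = r sin θ − e = 7.263848 − 16 = -8.736152
sin φ = h / L = -8.736152 / 215 = -0.04063327
φ = arcsin(-0.04063327) = -2.328756°

-2.3288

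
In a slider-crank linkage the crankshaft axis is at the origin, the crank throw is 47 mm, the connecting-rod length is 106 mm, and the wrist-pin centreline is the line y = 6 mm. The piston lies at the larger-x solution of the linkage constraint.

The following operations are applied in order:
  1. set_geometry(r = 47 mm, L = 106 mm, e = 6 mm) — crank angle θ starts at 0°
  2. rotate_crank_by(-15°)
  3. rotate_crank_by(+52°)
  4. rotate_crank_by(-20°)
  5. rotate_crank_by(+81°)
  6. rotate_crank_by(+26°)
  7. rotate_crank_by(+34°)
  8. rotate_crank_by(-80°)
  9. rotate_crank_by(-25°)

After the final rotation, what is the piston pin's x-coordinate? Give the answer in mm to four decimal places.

set_geometry: r = 47 mm, L = 106 mm, e = 6 mm; θ ← 0°
rotate_crank_by(-15°): θ ← 0° -15° = -15°
rotate_crank_by(+52°): θ ← -15° +52° = 37°
rotate_crank_by(-20°): θ ← 37° -20° = 17°
rotate_crank_by(+81°): θ ← 17° +81° = 98°
rotate_crank_by(+26°): θ ← 98° +26° = 124°
rotate_crank_by(+34°): θ ← 124° +34° = 158°
rotate_crank_by(-80°): θ ← 158° -80° = 78°
rotate_crank_by(-25°): θ ← 78° -25° = 53°
crank pin P = (r cos θ, r sin θ) = (28.285306, 37.535869)
h = r sin θ − e = 37.535869 − 6 = 31.535869
x = r cos θ + √(L² − h²) = 28.285306 + √(11236.0 − 994.5110) = 28.285306 + 101.200242 = 129.485548

129.4855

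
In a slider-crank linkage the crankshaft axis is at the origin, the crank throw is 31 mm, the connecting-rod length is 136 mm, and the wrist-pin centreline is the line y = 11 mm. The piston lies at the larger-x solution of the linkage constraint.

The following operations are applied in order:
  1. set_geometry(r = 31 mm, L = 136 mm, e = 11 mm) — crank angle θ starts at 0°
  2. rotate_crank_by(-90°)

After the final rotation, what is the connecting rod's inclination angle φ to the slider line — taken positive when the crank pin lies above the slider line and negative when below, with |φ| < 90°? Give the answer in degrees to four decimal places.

set_geometry: r = 31 mm, L = 136 mm, e = 11 mm; θ ← 0°
rotate_crank_by(-90°): θ ← 0° -90° = -90°
crank pin P = (r cos θ, r sin θ) = (0.000000, -31.000000)
h = r sin θ − e = -31.000000 − 11 = -42.000000
sin φ = h / L = -42.000000 / 136 = -0.30882353
φ = arcsin(-0.30882353) = -17.988345°

-17.9883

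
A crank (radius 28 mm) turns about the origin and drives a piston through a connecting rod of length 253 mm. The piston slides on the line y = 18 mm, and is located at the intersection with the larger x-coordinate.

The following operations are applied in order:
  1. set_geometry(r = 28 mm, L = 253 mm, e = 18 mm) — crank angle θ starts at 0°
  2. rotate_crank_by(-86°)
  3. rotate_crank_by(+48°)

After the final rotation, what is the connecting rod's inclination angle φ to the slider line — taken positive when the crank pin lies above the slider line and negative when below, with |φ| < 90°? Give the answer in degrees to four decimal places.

set_geometry: r = 28 mm, L = 253 mm, e = 18 mm; θ ← 0°
rotate_crank_by(-86°): θ ← 0° -86° = -86°
rotate_crank_by(+48°): θ ← -86° +48° = -38°
crank pin P = (r cos θ, r sin θ) = (22.064301, -17.238521)
h = r sin θ − e = -17.238521 − 18 = -35.238521
sin φ = h / L = -35.238521 / 253 = -0.13928269
φ = arcsin(-0.13928269) = -8.006341°

-8.0063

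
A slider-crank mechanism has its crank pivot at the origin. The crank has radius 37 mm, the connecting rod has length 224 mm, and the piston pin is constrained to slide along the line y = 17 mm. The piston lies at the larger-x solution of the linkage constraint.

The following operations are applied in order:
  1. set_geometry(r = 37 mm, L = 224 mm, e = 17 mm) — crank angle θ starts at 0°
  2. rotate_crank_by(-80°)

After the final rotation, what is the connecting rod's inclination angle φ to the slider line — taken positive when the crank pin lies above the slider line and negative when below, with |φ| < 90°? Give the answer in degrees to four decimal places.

-13.8017

set_geometry: r = 37 mm, L = 224 mm, e = 17 mm; θ ← 0°
rotate_crank_by(-80°): θ ← 0° -80° = -80°
crank pin P = (r cos θ, r sin θ) = (6.424983, -36.437887)
h = r sin θ − e = -36.437887 − 17 = -53.437887
sin φ = h / L = -53.437887 / 224 = -0.23856199
φ = arcsin(-0.23856199) = -13.801684°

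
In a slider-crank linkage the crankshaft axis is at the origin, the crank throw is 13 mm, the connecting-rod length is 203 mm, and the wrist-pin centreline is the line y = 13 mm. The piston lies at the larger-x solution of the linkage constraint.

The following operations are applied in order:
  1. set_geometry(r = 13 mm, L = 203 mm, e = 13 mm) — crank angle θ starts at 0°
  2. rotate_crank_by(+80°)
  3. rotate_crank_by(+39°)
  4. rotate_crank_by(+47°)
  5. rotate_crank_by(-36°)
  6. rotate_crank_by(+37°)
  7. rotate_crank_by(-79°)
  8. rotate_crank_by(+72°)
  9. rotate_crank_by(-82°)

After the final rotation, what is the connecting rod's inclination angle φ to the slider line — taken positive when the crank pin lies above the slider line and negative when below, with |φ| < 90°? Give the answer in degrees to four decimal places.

set_geometry: r = 13 mm, L = 203 mm, e = 13 mm; θ ← 0°
rotate_crank_by(+80°): θ ← 0° +80° = 80°
rotate_crank_by(+39°): θ ← 80° +39° = 119°
rotate_crank_by(+47°): θ ← 119° +47° = 166°
rotate_crank_by(-36°): θ ← 166° -36° = 130°
rotate_crank_by(+37°): θ ← 130° +37° = 167°
rotate_crank_by(-79°): θ ← 167° -79° = 88°
rotate_crank_by(+72°): θ ← 88° +72° = 160°
rotate_crank_by(-82°): θ ← 160° -82° = 78°
crank pin P = (r cos θ, r sin θ) = (2.702852, 12.715919)
h = r sin θ − e = 12.715919 − 13 = -0.284081
sin φ = h / L = -0.284081 / 203 = -0.00139941
φ = arcsin(-0.00139941) = -0.080181°

-0.0802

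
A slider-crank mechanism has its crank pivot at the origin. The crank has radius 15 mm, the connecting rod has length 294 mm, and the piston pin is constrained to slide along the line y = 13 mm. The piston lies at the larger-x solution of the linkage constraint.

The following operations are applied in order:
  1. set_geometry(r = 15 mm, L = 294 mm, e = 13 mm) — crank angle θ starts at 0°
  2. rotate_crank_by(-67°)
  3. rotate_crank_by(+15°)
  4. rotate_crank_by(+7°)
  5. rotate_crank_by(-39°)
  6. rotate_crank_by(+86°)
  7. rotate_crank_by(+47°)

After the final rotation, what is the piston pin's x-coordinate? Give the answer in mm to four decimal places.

303.8361

set_geometry: r = 15 mm, L = 294 mm, e = 13 mm; θ ← 0°
rotate_crank_by(-67°): θ ← 0° -67° = -67°
rotate_crank_by(+15°): θ ← -67° +15° = -52°
rotate_crank_by(+7°): θ ← -52° +7° = -45°
rotate_crank_by(-39°): θ ← -45° -39° = -84°
rotate_crank_by(+86°): θ ← -84° +86° = 2°
rotate_crank_by(+47°): θ ← 2° +47° = 49°
crank pin P = (r cos θ, r sin θ) = (9.840885, 11.320644)
h = r sin θ − e = 11.320644 − 13 = -1.679356
x = r cos θ + √(L² − h²) = 9.840885 + √(86436.0 − 2.8202) = 9.840885 + 293.995204 = 303.836089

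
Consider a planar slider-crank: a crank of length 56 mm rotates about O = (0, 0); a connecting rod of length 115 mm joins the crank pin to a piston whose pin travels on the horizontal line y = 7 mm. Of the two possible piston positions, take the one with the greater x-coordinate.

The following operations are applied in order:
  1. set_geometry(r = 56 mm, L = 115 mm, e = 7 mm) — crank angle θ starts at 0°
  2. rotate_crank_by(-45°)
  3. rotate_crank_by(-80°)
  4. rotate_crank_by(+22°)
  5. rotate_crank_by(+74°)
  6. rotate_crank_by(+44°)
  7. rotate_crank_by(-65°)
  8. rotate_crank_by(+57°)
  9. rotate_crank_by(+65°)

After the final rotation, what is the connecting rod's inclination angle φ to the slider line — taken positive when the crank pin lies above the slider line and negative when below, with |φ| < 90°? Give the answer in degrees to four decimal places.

23.7191

set_geometry: r = 56 mm, L = 115 mm, e = 7 mm; θ ← 0°
rotate_crank_by(-45°): θ ← 0° -45° = -45°
rotate_crank_by(-80°): θ ← -45° -80° = -125°
rotate_crank_by(+22°): θ ← -125° +22° = -103°
rotate_crank_by(+74°): θ ← -103° +74° = -29°
rotate_crank_by(+44°): θ ← -29° +44° = 15°
rotate_crank_by(-65°): θ ← 15° -65° = -50°
rotate_crank_by(+57°): θ ← -50° +57° = 7°
rotate_crank_by(+65°): θ ← 7° +65° = 72°
crank pin P = (r cos θ, r sin θ) = (17.304952, 53.259165)
h = r sin θ − e = 53.259165 − 7 = 46.259165
sin φ = h / L = 46.259165 / 115 = 0.40225361
φ = arcsin(0.40225361) = 23.719138°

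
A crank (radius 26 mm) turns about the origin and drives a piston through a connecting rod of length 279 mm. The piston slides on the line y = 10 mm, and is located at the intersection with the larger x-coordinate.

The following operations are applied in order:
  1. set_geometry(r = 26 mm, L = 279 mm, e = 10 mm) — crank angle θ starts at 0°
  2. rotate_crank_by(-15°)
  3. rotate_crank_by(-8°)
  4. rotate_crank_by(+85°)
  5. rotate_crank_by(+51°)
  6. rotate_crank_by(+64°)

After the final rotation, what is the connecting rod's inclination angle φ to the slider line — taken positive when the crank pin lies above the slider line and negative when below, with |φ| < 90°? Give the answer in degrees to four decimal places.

-1.7745

set_geometry: r = 26 mm, L = 279 mm, e = 10 mm; θ ← 0°
rotate_crank_by(-15°): θ ← 0° -15° = -15°
rotate_crank_by(-8°): θ ← -15° -8° = -23°
rotate_crank_by(+85°): θ ← -23° +85° = 62°
rotate_crank_by(+51°): θ ← 62° +51° = 113°
rotate_crank_by(+64°): θ ← 113° +64° = 177°
crank pin P = (r cos θ, r sin θ) = (-25.964368, 1.360735)
h = r sin θ − e = 1.360735 − 10 = -8.639265
sin φ = h / L = -8.639265 / 279 = -0.03096511
φ = arcsin(-0.03096511) = -1.774454°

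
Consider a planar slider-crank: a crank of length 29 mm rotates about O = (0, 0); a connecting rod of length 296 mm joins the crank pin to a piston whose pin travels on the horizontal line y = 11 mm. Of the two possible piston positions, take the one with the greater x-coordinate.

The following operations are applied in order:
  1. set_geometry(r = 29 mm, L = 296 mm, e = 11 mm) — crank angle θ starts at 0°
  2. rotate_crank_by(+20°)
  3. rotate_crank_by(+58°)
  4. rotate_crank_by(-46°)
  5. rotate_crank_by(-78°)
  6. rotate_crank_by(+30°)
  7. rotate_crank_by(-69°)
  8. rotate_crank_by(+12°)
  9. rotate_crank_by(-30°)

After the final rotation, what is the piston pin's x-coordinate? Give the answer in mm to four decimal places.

286.8617

set_geometry: r = 29 mm, L = 296 mm, e = 11 mm; θ ← 0°
rotate_crank_by(+20°): θ ← 0° +20° = 20°
rotate_crank_by(+58°): θ ← 20° +58° = 78°
rotate_crank_by(-46°): θ ← 78° -46° = 32°
rotate_crank_by(-78°): θ ← 32° -78° = -46°
rotate_crank_by(+30°): θ ← -46° +30° = -16°
rotate_crank_by(-69°): θ ← -16° -69° = -85°
rotate_crank_by(+12°): θ ← -85° +12° = -73°
rotate_crank_by(-30°): θ ← -73° -30° = -103°
crank pin P = (r cos θ, r sin θ) = (-6.523581, -28.256732)
h = r sin θ − e = -28.256732 − 11 = -39.256732
x = r cos θ + √(L² − h²) = -6.523581 + √(87616.0 − 1541.0910) = -6.523581 + 293.385257 = 286.861676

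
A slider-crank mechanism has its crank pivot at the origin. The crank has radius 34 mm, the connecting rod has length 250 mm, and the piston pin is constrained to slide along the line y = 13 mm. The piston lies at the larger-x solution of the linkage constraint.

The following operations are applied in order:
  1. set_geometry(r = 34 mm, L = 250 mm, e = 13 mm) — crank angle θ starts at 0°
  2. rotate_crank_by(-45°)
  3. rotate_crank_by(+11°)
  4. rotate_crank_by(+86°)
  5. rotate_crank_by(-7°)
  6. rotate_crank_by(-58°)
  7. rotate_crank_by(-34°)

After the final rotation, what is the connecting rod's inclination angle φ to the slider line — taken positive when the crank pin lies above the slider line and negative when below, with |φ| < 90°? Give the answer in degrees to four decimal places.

set_geometry: r = 34 mm, L = 250 mm, e = 13 mm; θ ← 0°
rotate_crank_by(-45°): θ ← 0° -45° = -45°
rotate_crank_by(+11°): θ ← -45° +11° = -34°
rotate_crank_by(+86°): θ ← -34° +86° = 52°
rotate_crank_by(-7°): θ ← 52° -7° = 45°
rotate_crank_by(-58°): θ ← 45° -58° = -13°
rotate_crank_by(-34°): θ ← -13° -34° = -47°
crank pin P = (r cos θ, r sin θ) = (23.187944, -24.866026)
h = r sin θ − e = -24.866026 − 13 = -37.866026
sin φ = h / L = -37.866026 / 250 = -0.15146410
φ = arcsin(-0.15146410) = -8.711783°

-8.7118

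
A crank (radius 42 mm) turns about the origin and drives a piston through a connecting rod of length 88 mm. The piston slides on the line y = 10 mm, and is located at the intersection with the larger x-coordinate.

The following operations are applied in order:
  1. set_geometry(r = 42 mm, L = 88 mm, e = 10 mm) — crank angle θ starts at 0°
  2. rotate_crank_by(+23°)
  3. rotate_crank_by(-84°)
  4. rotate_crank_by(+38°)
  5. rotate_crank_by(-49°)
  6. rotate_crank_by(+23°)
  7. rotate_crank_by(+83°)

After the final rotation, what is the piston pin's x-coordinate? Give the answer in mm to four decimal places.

set_geometry: r = 42 mm, L = 88 mm, e = 10 mm; θ ← 0°
rotate_crank_by(+23°): θ ← 0° +23° = 23°
rotate_crank_by(-84°): θ ← 23° -84° = -61°
rotate_crank_by(+38°): θ ← -61° +38° = -23°
rotate_crank_by(-49°): θ ← -23° -49° = -72°
rotate_crank_by(+23°): θ ← -72° +23° = -49°
rotate_crank_by(+83°): θ ← -49° +83° = 34°
crank pin P = (r cos θ, r sin θ) = (34.819578, 23.486102)
h = r sin θ − e = 23.486102 − 10 = 13.486102
x = r cos θ + √(L² − h²) = 34.819578 + √(7744.0 − 181.8749) = 34.819578 + 86.960480 = 121.780058

121.7801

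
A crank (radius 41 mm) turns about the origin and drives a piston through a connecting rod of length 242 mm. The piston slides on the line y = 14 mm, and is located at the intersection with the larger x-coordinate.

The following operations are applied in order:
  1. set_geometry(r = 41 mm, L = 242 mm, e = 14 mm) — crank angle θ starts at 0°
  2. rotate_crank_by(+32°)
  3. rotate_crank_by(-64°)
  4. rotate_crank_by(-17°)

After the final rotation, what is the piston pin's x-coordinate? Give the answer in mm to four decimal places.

264.6885

set_geometry: r = 41 mm, L = 242 mm, e = 14 mm; θ ← 0°
rotate_crank_by(+32°): θ ← 0° +32° = 32°
rotate_crank_by(-64°): θ ← 32° -64° = -32°
rotate_crank_by(-17°): θ ← -32° -17° = -49°
crank pin P = (r cos θ, r sin θ) = (26.898420, -30.943093)
h = r sin θ − e = -30.943093 − 14 = -44.943093
x = r cos θ + √(L² − h²) = 26.898420 + √(58564.0 − 2019.8816) = 26.898420 + 237.790072 = 264.688492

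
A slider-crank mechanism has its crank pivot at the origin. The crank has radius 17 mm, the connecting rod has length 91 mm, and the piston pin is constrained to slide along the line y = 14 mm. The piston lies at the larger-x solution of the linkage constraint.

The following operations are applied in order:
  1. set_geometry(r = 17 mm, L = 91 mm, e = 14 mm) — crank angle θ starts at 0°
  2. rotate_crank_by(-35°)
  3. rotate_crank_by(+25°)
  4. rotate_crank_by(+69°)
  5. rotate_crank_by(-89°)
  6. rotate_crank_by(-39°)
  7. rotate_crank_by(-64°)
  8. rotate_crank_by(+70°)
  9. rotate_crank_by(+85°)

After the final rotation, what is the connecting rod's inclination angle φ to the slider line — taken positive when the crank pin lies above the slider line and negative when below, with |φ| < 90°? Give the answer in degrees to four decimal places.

set_geometry: r = 17 mm, L = 91 mm, e = 14 mm; θ ← 0°
rotate_crank_by(-35°): θ ← 0° -35° = -35°
rotate_crank_by(+25°): θ ← -35° +25° = -10°
rotate_crank_by(+69°): θ ← -10° +69° = 59°
rotate_crank_by(-89°): θ ← 59° -89° = -30°
rotate_crank_by(-39°): θ ← -30° -39° = -69°
rotate_crank_by(-64°): θ ← -69° -64° = -133°
rotate_crank_by(+70°): θ ← -133° +70° = -63°
rotate_crank_by(+85°): θ ← -63° +85° = 22°
crank pin P = (r cos θ, r sin θ) = (15.762126, 6.368312)
h = r sin θ − e = 6.368312 − 14 = -7.631688
sin φ = h / L = -7.631688 / 91 = -0.08386470
φ = arcsin(-0.08386470) = -4.810744°

-4.8107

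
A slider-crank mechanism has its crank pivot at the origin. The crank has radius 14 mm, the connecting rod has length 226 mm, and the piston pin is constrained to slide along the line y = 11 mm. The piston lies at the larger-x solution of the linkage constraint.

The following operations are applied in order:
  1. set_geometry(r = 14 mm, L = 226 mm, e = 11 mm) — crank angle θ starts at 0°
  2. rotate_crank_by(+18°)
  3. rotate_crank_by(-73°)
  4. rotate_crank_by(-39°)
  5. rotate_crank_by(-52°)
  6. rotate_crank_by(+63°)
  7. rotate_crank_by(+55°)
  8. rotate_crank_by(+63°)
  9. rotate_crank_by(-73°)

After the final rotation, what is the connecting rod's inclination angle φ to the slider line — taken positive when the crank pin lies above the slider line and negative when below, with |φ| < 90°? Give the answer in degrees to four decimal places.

-4.9802

set_geometry: r = 14 mm, L = 226 mm, e = 11 mm; θ ← 0°
rotate_crank_by(+18°): θ ← 0° +18° = 18°
rotate_crank_by(-73°): θ ← 18° -73° = -55°
rotate_crank_by(-39°): θ ← -55° -39° = -94°
rotate_crank_by(-52°): θ ← -94° -52° = -146°
rotate_crank_by(+63°): θ ← -146° +63° = -83°
rotate_crank_by(+55°): θ ← -83° +55° = -28°
rotate_crank_by(+63°): θ ← -28° +63° = 35°
rotate_crank_by(-73°): θ ← 35° -73° = -38°
crank pin P = (r cos θ, r sin θ) = (11.032151, -8.619261)
h = r sin θ − e = -8.619261 − 11 = -19.619261
sin φ = h / L = -19.619261 / 226 = -0.08681089
φ = arcsin(-0.08681089) = -4.980166°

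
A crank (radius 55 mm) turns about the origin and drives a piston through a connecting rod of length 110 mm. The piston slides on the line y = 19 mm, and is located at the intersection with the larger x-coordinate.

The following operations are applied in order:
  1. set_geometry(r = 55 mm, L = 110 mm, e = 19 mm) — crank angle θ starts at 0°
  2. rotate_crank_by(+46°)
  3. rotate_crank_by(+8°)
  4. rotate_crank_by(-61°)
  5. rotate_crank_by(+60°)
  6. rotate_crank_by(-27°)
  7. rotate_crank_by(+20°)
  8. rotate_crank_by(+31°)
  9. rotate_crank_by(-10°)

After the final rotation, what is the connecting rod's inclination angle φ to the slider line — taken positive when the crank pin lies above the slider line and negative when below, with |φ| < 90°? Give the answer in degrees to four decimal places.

16.7098

set_geometry: r = 55 mm, L = 110 mm, e = 19 mm; θ ← 0°
rotate_crank_by(+46°): θ ← 0° +46° = 46°
rotate_crank_by(+8°): θ ← 46° +8° = 54°
rotate_crank_by(-61°): θ ← 54° -61° = -7°
rotate_crank_by(+60°): θ ← -7° +60° = 53°
rotate_crank_by(-27°): θ ← 53° -27° = 26°
rotate_crank_by(+20°): θ ← 26° +20° = 46°
rotate_crank_by(+31°): θ ← 46° +31° = 77°
rotate_crank_by(-10°): θ ← 77° -10° = 67°
crank pin P = (r cos θ, r sin θ) = (21.490212, 50.627767)
h = r sin θ − e = 50.627767 − 19 = 31.627767
sin φ = h / L = 31.627767 / 110 = 0.28752515
φ = arcsin(0.28752515) = 16.709848°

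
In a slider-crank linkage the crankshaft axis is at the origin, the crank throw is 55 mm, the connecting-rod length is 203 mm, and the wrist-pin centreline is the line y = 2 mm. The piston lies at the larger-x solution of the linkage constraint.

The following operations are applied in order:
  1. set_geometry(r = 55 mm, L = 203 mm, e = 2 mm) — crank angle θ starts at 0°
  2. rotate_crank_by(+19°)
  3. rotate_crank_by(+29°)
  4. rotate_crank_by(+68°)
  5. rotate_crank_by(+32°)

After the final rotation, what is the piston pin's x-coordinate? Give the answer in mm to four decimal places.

154.5342

set_geometry: r = 55 mm, L = 203 mm, e = 2 mm; θ ← 0°
rotate_crank_by(+19°): θ ← 0° +19° = 19°
rotate_crank_by(+29°): θ ← 19° +29° = 48°
rotate_crank_by(+68°): θ ← 48° +68° = 116°
rotate_crank_by(+32°): θ ← 116° +32° = 148°
crank pin P = (r cos θ, r sin θ) = (-46.642645, 29.145560)
h = r sin θ − e = 29.145560 − 2 = 27.145560
x = r cos θ + √(L² − h²) = -46.642645 + √(41209.0 − 736.8814) = -46.642645 + 201.176834 = 154.534189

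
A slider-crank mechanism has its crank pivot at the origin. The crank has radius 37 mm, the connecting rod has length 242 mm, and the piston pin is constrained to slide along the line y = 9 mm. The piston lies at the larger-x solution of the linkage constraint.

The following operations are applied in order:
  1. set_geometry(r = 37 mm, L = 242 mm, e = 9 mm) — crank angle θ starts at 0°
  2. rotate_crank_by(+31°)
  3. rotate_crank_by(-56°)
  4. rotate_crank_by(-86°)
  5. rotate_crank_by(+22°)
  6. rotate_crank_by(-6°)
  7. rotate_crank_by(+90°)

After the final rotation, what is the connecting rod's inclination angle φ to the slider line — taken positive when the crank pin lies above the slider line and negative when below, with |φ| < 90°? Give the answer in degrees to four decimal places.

-2.8956

set_geometry: r = 37 mm, L = 242 mm, e = 9 mm; θ ← 0°
rotate_crank_by(+31°): θ ← 0° +31° = 31°
rotate_crank_by(-56°): θ ← 31° -56° = -25°
rotate_crank_by(-86°): θ ← -25° -86° = -111°
rotate_crank_by(+22°): θ ← -111° +22° = -89°
rotate_crank_by(-6°): θ ← -89° -6° = -95°
rotate_crank_by(+90°): θ ← -95° +90° = -5°
crank pin P = (r cos θ, r sin θ) = (36.859204, -3.224762)
h = r sin θ − e = -3.224762 − 9 = -12.224762
sin φ = h / L = -12.224762 / 242 = -0.05051555
φ = arcsin(-0.05051555) = -2.895560°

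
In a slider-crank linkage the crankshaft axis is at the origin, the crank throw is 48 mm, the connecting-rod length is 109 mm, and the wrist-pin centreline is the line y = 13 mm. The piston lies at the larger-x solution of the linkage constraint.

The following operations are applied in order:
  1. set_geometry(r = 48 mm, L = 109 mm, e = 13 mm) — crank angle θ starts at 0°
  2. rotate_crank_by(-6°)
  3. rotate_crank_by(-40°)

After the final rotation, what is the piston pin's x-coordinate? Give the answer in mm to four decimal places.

131.4357

set_geometry: r = 48 mm, L = 109 mm, e = 13 mm; θ ← 0°
rotate_crank_by(-6°): θ ← 0° -6° = -6°
rotate_crank_by(-40°): θ ← -6° -40° = -46°
crank pin P = (r cos θ, r sin θ) = (33.343602, -34.528310)
h = r sin θ − e = -34.528310 − 13 = -47.528310
x = r cos θ + √(L² − h²) = 33.343602 + √(11881.0 − 2258.9403) = 33.343602 + 98.092098 = 131.435700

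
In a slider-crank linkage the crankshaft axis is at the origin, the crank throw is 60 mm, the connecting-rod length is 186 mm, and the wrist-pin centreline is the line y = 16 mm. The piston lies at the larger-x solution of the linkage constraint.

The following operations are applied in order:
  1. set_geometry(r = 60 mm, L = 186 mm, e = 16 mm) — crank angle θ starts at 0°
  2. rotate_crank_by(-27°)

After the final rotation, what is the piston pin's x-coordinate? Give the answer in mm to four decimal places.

set_geometry: r = 60 mm, L = 186 mm, e = 16 mm; θ ← 0°
rotate_crank_by(-27°): θ ← 0° -27° = -27°
crank pin P = (r cos θ, r sin θ) = (53.460391, -27.239430)
h = r sin θ − e = -27.239430 − 16 = -43.239430
x = r cos θ + √(L² − h²) = 53.460391 + √(34596.0 − 1869.6483) = 53.460391 + 180.904261 = 234.364653

234.3647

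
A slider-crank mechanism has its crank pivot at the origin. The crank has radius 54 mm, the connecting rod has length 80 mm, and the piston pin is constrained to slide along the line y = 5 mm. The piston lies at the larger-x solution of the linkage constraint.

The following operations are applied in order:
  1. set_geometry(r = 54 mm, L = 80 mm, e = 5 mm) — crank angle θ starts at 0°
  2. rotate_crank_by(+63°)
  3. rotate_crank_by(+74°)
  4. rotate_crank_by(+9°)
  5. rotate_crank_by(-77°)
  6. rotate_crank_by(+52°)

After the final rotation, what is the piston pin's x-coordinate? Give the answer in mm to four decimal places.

set_geometry: r = 54 mm, L = 80 mm, e = 5 mm; θ ← 0°
rotate_crank_by(+63°): θ ← 0° +63° = 63°
rotate_crank_by(+74°): θ ← 63° +74° = 137°
rotate_crank_by(+9°): θ ← 137° +9° = 146°
rotate_crank_by(-77°): θ ← 146° -77° = 69°
rotate_crank_by(+52°): θ ← 69° +52° = 121°
crank pin P = (r cos θ, r sin θ) = (-27.812056, 46.287034)
h = r sin θ − e = 46.287034 − 5 = 41.287034
x = r cos θ + √(L² − h²) = -27.812056 + √(6400.0 − 1704.6192) = -27.812056 + 68.522849 = 40.710793

40.7108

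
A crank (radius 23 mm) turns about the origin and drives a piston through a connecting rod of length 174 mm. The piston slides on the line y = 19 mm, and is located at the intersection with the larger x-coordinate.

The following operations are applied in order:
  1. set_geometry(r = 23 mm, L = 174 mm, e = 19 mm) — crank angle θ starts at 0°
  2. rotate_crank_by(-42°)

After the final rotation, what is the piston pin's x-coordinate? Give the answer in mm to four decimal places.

187.6600

set_geometry: r = 23 mm, L = 174 mm, e = 19 mm; θ ← 0°
rotate_crank_by(-42°): θ ← 0° -42° = -42°
crank pin P = (r cos θ, r sin θ) = (17.092331, -15.390004)
h = r sin θ − e = -15.390004 − 19 = -34.390004
x = r cos θ + √(L² − h²) = 17.092331 + √(30276.0 − 1182.6724) = 17.092331 + 170.567663 = 187.659994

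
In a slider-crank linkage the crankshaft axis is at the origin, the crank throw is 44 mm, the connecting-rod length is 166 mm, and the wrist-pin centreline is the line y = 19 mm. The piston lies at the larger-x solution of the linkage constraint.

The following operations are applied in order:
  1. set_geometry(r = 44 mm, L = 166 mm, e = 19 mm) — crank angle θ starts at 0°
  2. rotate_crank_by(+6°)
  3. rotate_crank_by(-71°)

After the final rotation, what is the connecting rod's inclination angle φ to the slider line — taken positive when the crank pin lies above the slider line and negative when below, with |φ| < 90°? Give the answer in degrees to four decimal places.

-20.7741

set_geometry: r = 44 mm, L = 166 mm, e = 19 mm; θ ← 0°
rotate_crank_by(+6°): θ ← 0° +6° = 6°
rotate_crank_by(-71°): θ ← 6° -71° = -65°
crank pin P = (r cos θ, r sin θ) = (18.595204, -39.877543)
h = r sin θ − e = -39.877543 − 19 = -58.877543
sin φ = h / L = -58.877543 / 166 = -0.35468399
φ = arcsin(-0.35468399) = -20.774078°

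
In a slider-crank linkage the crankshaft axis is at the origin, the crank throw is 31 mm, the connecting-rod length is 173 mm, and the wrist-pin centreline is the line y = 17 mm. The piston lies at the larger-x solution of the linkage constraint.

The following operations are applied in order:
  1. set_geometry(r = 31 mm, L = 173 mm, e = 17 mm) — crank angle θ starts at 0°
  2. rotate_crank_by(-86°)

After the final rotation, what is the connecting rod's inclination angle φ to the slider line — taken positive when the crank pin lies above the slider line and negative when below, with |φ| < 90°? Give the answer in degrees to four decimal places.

set_geometry: r = 31 mm, L = 173 mm, e = 17 mm; θ ← 0°
rotate_crank_by(-86°): θ ← 0° -86° = -86°
crank pin P = (r cos θ, r sin θ) = (2.162451, -30.924486)
h = r sin θ − e = -30.924486 − 17 = -47.924486
sin φ = h / L = -47.924486 / 173 = -0.27702015
φ = arcsin(-0.27702015) = -16.082438°

-16.0824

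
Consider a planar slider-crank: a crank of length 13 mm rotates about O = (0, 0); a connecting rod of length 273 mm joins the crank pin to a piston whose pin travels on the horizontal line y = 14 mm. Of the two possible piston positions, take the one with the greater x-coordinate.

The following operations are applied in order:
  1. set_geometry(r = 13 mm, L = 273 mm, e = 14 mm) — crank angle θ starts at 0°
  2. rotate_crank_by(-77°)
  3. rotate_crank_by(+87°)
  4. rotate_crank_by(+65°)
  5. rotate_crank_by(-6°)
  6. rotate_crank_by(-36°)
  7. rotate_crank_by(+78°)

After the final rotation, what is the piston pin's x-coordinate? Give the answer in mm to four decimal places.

268.3349

set_geometry: r = 13 mm, L = 273 mm, e = 14 mm; θ ← 0°
rotate_crank_by(-77°): θ ← 0° -77° = -77°
rotate_crank_by(+87°): θ ← -77° +87° = 10°
rotate_crank_by(+65°): θ ← 10° +65° = 75°
rotate_crank_by(-6°): θ ← 75° -6° = 69°
rotate_crank_by(-36°): θ ← 69° -36° = 33°
rotate_crank_by(+78°): θ ← 33° +78° = 111°
crank pin P = (r cos θ, r sin θ) = (-4.658783, 12.136546)
h = r sin θ − e = 12.136546 − 14 = -1.863454
x = r cos θ + √(L² − h²) = -4.658783 + √(74529.0 − 3.4725) = -4.658783 + 272.993640 = 268.334857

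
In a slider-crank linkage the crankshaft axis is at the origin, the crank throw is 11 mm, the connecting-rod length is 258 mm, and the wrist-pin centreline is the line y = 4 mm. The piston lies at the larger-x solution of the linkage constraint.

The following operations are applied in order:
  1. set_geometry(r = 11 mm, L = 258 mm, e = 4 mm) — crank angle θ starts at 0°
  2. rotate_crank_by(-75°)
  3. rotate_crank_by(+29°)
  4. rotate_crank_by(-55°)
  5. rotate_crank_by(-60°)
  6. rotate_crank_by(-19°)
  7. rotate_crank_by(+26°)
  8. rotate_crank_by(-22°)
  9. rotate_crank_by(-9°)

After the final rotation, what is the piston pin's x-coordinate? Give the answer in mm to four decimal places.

set_geometry: r = 11 mm, L = 258 mm, e = 4 mm; θ ← 0°
rotate_crank_by(-75°): θ ← 0° -75° = -75°
rotate_crank_by(+29°): θ ← -75° +29° = -46°
rotate_crank_by(-55°): θ ← -46° -55° = -101°
rotate_crank_by(-60°): θ ← -101° -60° = -161°
rotate_crank_by(-19°): θ ← -161° -19° = -180°
rotate_crank_by(+26°): θ ← -180° +26° = -154°
rotate_crank_by(-22°): θ ← -154° -22° = -176°
rotate_crank_by(-9°): θ ← -176° -9° = -185°
crank pin P = (r cos θ, r sin θ) = (-10.958142, 0.958713)
h = r sin θ − e = 0.958713 − 4 = -3.041287
x = r cos θ + √(L² − h²) = -10.958142 + √(66564.0 − 9.2494) = -10.958142 + 257.982074 = 247.023932

247.0239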